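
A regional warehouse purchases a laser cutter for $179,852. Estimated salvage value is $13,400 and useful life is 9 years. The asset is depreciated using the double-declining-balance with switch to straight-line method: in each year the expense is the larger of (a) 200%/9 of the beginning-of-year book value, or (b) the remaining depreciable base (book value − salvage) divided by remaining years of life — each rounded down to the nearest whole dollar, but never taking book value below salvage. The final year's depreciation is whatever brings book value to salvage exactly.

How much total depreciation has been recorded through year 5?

Depreciable base = $179,852 − $13,400 = $166,452.
Year 1: DB = ⌊$179,852 × 200%/9⌋ = $39,967; SL = ⌊$166,452/9⌋ = $18,494 → take DB $39,967. Book value $139,885.
Year 2: DB = ⌊$139,885 × 200%/9⌋ = $31,085; SL = ⌊$126,485/8⌋ = $15,810 → take DB $31,085. Book value $108,800.
Year 3: DB = ⌊$108,800 × 200%/9⌋ = $24,177; SL = ⌊$95,400/7⌋ = $13,628 → take DB $24,177. Book value $84,623.
Year 4: DB = ⌊$84,623 × 200%/9⌋ = $18,805; SL = ⌊$71,223/6⌋ = $11,870 → take DB $18,805. Book value $65,818.
Year 5: DB = ⌊$65,818 × 200%/9⌋ = $14,626; SL = ⌊$52,418/5⌋ = $10,483 → take DB $14,626. Book value $51,192.
Accumulated through year 5 = $179,852 − $51,192 = $128,660.

$128,660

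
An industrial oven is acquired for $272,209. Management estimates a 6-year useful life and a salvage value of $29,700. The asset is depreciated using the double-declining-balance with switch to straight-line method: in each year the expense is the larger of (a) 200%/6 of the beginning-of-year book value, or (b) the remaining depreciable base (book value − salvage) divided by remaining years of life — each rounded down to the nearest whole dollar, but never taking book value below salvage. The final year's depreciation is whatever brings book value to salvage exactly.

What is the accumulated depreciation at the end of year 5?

$236,362

Depreciable base = $272,209 − $29,700 = $242,509.
Year 1: DB = ⌊$272,209 × 200%/6⌋ = $90,736; SL = ⌊$242,509/6⌋ = $40,418 → take DB $90,736. Book value $181,473.
Year 2: DB = ⌊$181,473 × 200%/6⌋ = $60,491; SL = ⌊$151,773/5⌋ = $30,354 → take DB $60,491. Book value $120,982.
Year 3: DB = ⌊$120,982 × 200%/6⌋ = $40,327; SL = ⌊$91,282/4⌋ = $22,820 → take DB $40,327. Book value $80,655.
Year 4: DB = ⌊$80,655 × 200%/6⌋ = $26,885; SL = ⌊$50,955/3⌋ = $16,985 → take DB $26,885. Book value $53,770.
Year 5: DB = ⌊$53,770 × 200%/6⌋ = $17,923; SL = ⌊$24,070/2⌋ = $12,035 → take DB $17,923. Book value $35,847.
Accumulated through year 5 = $272,209 − $35,847 = $236,362.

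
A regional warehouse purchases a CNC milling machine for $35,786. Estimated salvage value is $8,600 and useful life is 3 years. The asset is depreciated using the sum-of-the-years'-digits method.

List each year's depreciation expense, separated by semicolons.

Depreciable base = $35,786 − $8,600 = $27,186.
Sum of the years' digits = 3+2+1 = 6.
Year 1: $27,186 × 3/6 = $13,593. Book value $22,193.
Year 2: $27,186 × 2/6 = $9,062. Book value $13,131.
Year 3: $27,186 × 1/6 = $4,531. Book value $8,600.

$13,593; $9,062; $4,531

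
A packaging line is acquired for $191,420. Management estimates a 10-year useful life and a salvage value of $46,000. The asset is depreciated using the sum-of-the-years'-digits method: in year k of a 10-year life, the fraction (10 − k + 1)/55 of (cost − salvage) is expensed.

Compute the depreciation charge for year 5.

$15,864

Depreciable base = $191,420 − $46,000 = $145,420.
Sum of the years' digits = 10+9+8+7+6+5+4+3+2+1 = 55.
Year 1: $145,420 × 10/55 = $26,440. Book value $164,980.
Year 2: $145,420 × 9/55 = $23,796. Book value $141,184.
Year 3: $145,420 × 8/55 = $21,152. Book value $120,032.
Year 4: $145,420 × 7/55 = $18,508. Book value $101,524.
Year 5: $145,420 × 6/55 = $15,864. Book value $85,660.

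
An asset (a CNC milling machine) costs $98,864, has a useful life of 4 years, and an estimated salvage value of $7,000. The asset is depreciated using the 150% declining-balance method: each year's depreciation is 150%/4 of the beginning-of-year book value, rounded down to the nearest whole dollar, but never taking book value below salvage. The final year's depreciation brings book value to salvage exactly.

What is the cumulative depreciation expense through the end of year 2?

$60,245

Depreciable base = $98,864 − $7,000 = $91,864.
Year 1: ⌊$98,864 × 150%/4⌋ = $37,074. Book value $61,790.
Year 2: ⌊$61,790 × 150%/4⌋ = $23,171. Book value $38,619.
Accumulated through year 2 = $98,864 − $38,619 = $60,245.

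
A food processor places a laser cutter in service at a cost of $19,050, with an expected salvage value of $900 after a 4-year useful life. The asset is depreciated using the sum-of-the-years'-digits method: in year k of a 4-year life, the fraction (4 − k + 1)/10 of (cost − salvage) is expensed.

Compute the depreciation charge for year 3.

Depreciable base = $19,050 − $900 = $18,150.
Sum of the years' digits = 4+3+2+1 = 10.
Year 1: $18,150 × 4/10 = $7,260. Book value $11,790.
Year 2: $18,150 × 3/10 = $5,445. Book value $6,345.
Year 3: $18,150 × 2/10 = $3,630. Book value $2,715.

$3,630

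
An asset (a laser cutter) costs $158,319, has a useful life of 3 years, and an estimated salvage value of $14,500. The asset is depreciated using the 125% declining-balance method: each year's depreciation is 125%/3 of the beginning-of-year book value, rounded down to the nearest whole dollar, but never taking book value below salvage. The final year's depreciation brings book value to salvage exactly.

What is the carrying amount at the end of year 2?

Depreciable base = $158,319 − $14,500 = $143,819.
Year 1: ⌊$158,319 × 125%/3⌋ = $65,966. Book value $92,353.
Year 2: ⌊$92,353 × 125%/3⌋ = $38,480. Book value $53,873.

$53,873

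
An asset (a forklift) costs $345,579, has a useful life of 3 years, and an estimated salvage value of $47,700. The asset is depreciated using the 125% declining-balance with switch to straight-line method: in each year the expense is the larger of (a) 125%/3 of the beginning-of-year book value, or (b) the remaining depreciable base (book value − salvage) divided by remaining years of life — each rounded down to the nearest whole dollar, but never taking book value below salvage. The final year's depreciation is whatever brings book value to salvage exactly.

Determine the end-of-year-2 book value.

$117,593

Depreciable base = $345,579 − $47,700 = $297,879.
Year 1: DB = ⌊$345,579 × 125%/3⌋ = $143,991; SL = ⌊$297,879/3⌋ = $99,293 → take DB $143,991. Book value $201,588.
Year 2: DB = ⌊$201,588 × 125%/3⌋ = $83,995; SL = ⌊$153,888/2⌋ = $76,944 → take DB $83,995. Book value $117,593.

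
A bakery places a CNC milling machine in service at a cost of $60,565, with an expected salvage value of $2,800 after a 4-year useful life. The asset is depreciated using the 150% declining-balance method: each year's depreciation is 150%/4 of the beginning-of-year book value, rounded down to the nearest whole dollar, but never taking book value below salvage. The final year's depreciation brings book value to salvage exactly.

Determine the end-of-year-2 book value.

Depreciable base = $60,565 − $2,800 = $57,765.
Year 1: ⌊$60,565 × 150%/4⌋ = $22,711. Book value $37,854.
Year 2: ⌊$37,854 × 150%/4⌋ = $14,195. Book value $23,659.

$23,659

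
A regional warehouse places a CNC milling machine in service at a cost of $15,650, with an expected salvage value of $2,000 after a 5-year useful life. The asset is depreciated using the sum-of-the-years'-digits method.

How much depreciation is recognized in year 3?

Depreciable base = $15,650 − $2,000 = $13,650.
Sum of the years' digits = 5+4+3+2+1 = 15.
Year 1: $13,650 × 5/15 = $4,550. Book value $11,100.
Year 2: $13,650 × 4/15 = $3,640. Book value $7,460.
Year 3: $13,650 × 3/15 = $2,730. Book value $4,730.

$2,730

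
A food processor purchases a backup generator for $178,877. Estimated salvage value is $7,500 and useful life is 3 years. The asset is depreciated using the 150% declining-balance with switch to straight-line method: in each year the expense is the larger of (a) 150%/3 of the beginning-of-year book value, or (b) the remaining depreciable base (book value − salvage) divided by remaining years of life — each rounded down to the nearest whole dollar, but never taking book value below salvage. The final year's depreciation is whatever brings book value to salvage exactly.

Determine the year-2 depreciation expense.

Depreciable base = $178,877 − $7,500 = $171,377.
Year 1: DB = ⌊$178,877 × 150%/3⌋ = $89,438; SL = ⌊$171,377/3⌋ = $57,125 → take DB $89,438. Book value $89,439.
Year 2: DB = ⌊$89,439 × 150%/3⌋ = $44,719; SL = ⌊$81,939/2⌋ = $40,969 → take DB $44,719. Book value $44,720.

$44,719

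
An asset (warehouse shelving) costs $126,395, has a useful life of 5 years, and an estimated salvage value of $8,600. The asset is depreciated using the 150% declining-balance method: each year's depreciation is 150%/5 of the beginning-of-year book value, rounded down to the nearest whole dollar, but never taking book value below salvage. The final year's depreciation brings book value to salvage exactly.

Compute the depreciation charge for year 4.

Depreciable base = $126,395 − $8,600 = $117,795.
Year 1: ⌊$126,395 × 150%/5⌋ = $37,918. Book value $88,477.
Year 2: ⌊$88,477 × 150%/5⌋ = $26,543. Book value $61,934.
Year 3: ⌊$61,934 × 150%/5⌋ = $18,580. Book value $43,354.
Year 4: ⌊$43,354 × 150%/5⌋ = $13,006. Book value $30,348.

$13,006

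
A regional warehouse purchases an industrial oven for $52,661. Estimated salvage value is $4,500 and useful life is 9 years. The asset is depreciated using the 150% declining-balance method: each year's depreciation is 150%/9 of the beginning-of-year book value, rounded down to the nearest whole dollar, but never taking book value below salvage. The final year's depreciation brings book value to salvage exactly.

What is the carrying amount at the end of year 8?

Depreciable base = $52,661 − $4,500 = $48,161.
Year 1: ⌊$52,661 × 150%/9⌋ = $8,776. Book value $43,885.
Year 2: ⌊$43,885 × 150%/9⌋ = $7,314. Book value $36,571.
Year 3: ⌊$36,571 × 150%/9⌋ = $6,095. Book value $30,476.
Year 4: ⌊$30,476 × 150%/9⌋ = $5,079. Book value $25,397.
Year 5: ⌊$25,397 × 150%/9⌋ = $4,232. Book value $21,165.
Year 6: ⌊$21,165 × 150%/9⌋ = $3,527. Book value $17,638.
Year 7: ⌊$17,638 × 150%/9⌋ = $2,939. Book value $14,699.
Year 8: ⌊$14,699 × 150%/9⌋ = $2,449. Book value $12,250.

$12,250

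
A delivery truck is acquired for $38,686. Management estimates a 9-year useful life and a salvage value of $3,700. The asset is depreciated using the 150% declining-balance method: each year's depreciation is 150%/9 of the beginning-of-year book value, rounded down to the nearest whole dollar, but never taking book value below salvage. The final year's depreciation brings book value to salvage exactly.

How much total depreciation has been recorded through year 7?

$27,887

Depreciable base = $38,686 − $3,700 = $34,986.
Year 1: ⌊$38,686 × 150%/9⌋ = $6,447. Book value $32,239.
Year 2: ⌊$32,239 × 150%/9⌋ = $5,373. Book value $26,866.
Year 3: ⌊$26,866 × 150%/9⌋ = $4,477. Book value $22,389.
Year 4: ⌊$22,389 × 150%/9⌋ = $3,731. Book value $18,658.
Year 5: ⌊$18,658 × 150%/9⌋ = $3,109. Book value $15,549.
Year 6: ⌊$15,549 × 150%/9⌋ = $2,591. Book value $12,958.
Year 7: ⌊$12,958 × 150%/9⌋ = $2,159. Book value $10,799.
Accumulated through year 7 = $38,686 − $10,799 = $27,887.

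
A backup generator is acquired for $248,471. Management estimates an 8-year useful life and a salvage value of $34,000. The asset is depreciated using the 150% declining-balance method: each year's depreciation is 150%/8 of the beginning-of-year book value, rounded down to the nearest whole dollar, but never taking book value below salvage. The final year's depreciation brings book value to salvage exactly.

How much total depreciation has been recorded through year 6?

Depreciable base = $248,471 − $34,000 = $214,471.
Year 1: ⌊$248,471 × 150%/8⌋ = $46,588. Book value $201,883.
Year 2: ⌊$201,883 × 150%/8⌋ = $37,853. Book value $164,030.
Year 3: ⌊$164,030 × 150%/8⌋ = $30,755. Book value $133,275.
Year 4: ⌊$133,275 × 150%/8⌋ = $24,989. Book value $108,286.
Year 5: ⌊$108,286 × 150%/8⌋ = $20,303. Book value $87,983.
Year 6: ⌊$87,983 × 150%/8⌋ = $16,496. Book value $71,487.
Accumulated through year 6 = $248,471 − $71,487 = $176,984.

$176,984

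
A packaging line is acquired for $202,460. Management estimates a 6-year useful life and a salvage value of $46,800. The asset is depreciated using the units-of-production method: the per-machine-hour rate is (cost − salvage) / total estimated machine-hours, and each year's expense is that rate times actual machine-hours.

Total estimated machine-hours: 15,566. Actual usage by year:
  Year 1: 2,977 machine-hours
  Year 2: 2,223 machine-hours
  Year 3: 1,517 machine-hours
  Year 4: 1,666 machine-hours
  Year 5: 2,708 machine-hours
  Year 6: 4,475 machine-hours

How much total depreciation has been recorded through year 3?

Depreciable base = $202,460 − $46,800 = $155,660.
Rate = $155,660 / 15,566 machine-hours = $10 per machine-hour.
Year 1: 2,977 × $10 = $29,770. Book value $172,690.
Year 2: 2,223 × $10 = $22,230. Book value $150,460.
Year 3: 1,517 × $10 = $15,170. Book value $135,290.
Accumulated through year 3 = $202,460 − $135,290 = $67,170.

$67,170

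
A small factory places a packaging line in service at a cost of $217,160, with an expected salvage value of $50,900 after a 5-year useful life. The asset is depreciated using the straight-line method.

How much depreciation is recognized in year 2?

$33,252

Depreciable base = $217,160 − $50,900 = $166,260.
Annual expense = $166,260 / 5 = $33,252.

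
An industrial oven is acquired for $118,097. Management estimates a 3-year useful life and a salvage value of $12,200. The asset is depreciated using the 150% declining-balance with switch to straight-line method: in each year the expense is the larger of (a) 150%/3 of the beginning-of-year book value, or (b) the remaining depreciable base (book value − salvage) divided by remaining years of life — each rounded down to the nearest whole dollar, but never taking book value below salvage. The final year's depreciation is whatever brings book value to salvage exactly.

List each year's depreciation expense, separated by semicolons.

$59,048; $29,524; $17,325

Depreciable base = $118,097 − $12,200 = $105,897.
Year 1: DB = ⌊$118,097 × 150%/3⌋ = $59,048; SL = ⌊$105,897/3⌋ = $35,299 → take DB $59,048. Book value $59,049.
Year 2: DB = ⌊$59,049 × 150%/3⌋ = $29,524; SL = ⌊$46,849/2⌋ = $23,424 → take DB $29,524. Book value $29,525.
Year 3 (final): $29,525 − $12,200 = $17,325. Book value $12,200.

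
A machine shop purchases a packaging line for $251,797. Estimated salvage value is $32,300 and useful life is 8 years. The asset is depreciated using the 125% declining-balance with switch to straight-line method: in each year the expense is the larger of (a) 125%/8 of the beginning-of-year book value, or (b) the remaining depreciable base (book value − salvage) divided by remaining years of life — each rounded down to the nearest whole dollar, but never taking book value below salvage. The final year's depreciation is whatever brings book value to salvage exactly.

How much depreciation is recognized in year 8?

Depreciable base = $251,797 − $32,300 = $219,497.
Year 1: DB = ⌊$251,797 × 125%/8⌋ = $39,343; SL = ⌊$219,497/8⌋ = $27,437 → take DB $39,343. Book value $212,454.
Year 2: DB = ⌊$212,454 × 125%/8⌋ = $33,195; SL = ⌊$180,154/7⌋ = $25,736 → take DB $33,195. Book value $179,259.
Year 3: DB = ⌊$179,259 × 125%/8⌋ = $28,009; SL = ⌊$146,959/6⌋ = $24,493 → take DB $28,009. Book value $151,250.
Year 4: DB = ⌊$151,250 × 125%/8⌋ = $23,632; SL = ⌊$118,950/5⌋ = $23,790 → take SL $23,790. Book value $127,460.
Year 5: DB = ⌊$127,460 × 125%/8⌋ = $19,915; SL = ⌊$95,160/4⌋ = $23,790 → take SL $23,790. Book value $103,670.
Year 6: DB = ⌊$103,670 × 125%/8⌋ = $16,198; SL = ⌊$71,370/3⌋ = $23,790 → take SL $23,790. Book value $79,880.
Year 7: DB = ⌊$79,880 × 125%/8⌋ = $12,481; SL = ⌊$47,580/2⌋ = $23,790 → take SL $23,790. Book value $56,090.
Year 8 (final): $56,090 − $32,300 = $23,790. Book value $32,300.

$23,790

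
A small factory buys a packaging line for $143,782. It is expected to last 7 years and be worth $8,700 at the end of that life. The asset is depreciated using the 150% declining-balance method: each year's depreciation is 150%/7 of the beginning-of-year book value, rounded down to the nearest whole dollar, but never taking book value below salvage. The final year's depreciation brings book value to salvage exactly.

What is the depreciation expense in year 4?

$14,945

Depreciable base = $143,782 − $8,700 = $135,082.
Year 1: ⌊$143,782 × 150%/7⌋ = $30,810. Book value $112,972.
Year 2: ⌊$112,972 × 150%/7⌋ = $24,208. Book value $88,764.
Year 3: ⌊$88,764 × 150%/7⌋ = $19,020. Book value $69,744.
Year 4: ⌊$69,744 × 150%/7⌋ = $14,945. Book value $54,799.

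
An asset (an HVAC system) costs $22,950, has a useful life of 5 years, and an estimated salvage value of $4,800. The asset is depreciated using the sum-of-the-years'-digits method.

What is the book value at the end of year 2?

Depreciable base = $22,950 − $4,800 = $18,150.
Sum of the years' digits = 5+4+3+2+1 = 15.
Year 1: $18,150 × 5/15 = $6,050. Book value $16,900.
Year 2: $18,150 × 4/15 = $4,840. Book value $12,060.

$12,060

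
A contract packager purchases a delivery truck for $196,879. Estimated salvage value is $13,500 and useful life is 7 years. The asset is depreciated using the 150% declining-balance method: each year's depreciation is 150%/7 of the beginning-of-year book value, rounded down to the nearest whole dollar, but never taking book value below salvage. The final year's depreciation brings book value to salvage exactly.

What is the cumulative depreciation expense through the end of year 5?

Depreciable base = $196,879 − $13,500 = $183,379.
Year 1: ⌊$196,879 × 150%/7⌋ = $42,188. Book value $154,691.
Year 2: ⌊$154,691 × 150%/7⌋ = $33,148. Book value $121,543.
Year 3: ⌊$121,543 × 150%/7⌋ = $26,044. Book value $95,499.
Year 4: ⌊$95,499 × 150%/7⌋ = $20,464. Book value $75,035.
Year 5: ⌊$75,035 × 150%/7⌋ = $16,078. Book value $58,957.
Accumulated through year 5 = $196,879 − $58,957 = $137,922.

$137,922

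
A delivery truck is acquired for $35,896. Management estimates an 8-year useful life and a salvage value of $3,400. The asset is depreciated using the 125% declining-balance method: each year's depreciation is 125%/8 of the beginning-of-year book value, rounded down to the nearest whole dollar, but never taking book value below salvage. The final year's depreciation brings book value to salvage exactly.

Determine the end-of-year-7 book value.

Depreciable base = $35,896 − $3,400 = $32,496.
Year 1: ⌊$35,896 × 125%/8⌋ = $5,608. Book value $30,288.
Year 2: ⌊$30,288 × 125%/8⌋ = $4,732. Book value $25,556.
Year 3: ⌊$25,556 × 125%/8⌋ = $3,993. Book value $21,563.
Year 4: ⌊$21,563 × 125%/8⌋ = $3,369. Book value $18,194.
Year 5: ⌊$18,194 × 125%/8⌋ = $2,842. Book value $15,352.
Year 6: ⌊$15,352 × 125%/8⌋ = $2,398. Book value $12,954.
Year 7: ⌊$12,954 × 125%/8⌋ = $2,024. Book value $10,930.

$10,930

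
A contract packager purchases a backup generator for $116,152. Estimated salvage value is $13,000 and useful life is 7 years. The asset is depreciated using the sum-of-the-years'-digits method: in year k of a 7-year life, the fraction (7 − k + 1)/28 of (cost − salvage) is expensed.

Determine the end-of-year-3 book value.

Depreciable base = $116,152 − $13,000 = $103,152.
Sum of the years' digits = 7+6+5+4+3+2+1 = 28.
Year 1: $103,152 × 7/28 = $25,788. Book value $90,364.
Year 2: $103,152 × 6/28 = $22,104. Book value $68,260.
Year 3: $103,152 × 5/28 = $18,420. Book value $49,840.

$49,840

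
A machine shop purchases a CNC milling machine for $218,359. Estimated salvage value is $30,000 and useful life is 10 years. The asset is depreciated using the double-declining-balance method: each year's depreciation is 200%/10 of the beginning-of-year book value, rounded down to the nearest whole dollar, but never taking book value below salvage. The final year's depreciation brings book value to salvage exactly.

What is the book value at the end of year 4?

Depreciable base = $218,359 − $30,000 = $188,359.
Year 1: ⌊$218,359 × 200%/10⌋ = $43,671. Book value $174,688.
Year 2: ⌊$174,688 × 200%/10⌋ = $34,937. Book value $139,751.
Year 3: ⌊$139,751 × 200%/10⌋ = $27,950. Book value $111,801.
Year 4: ⌊$111,801 × 200%/10⌋ = $22,360. Book value $89,441.

$89,441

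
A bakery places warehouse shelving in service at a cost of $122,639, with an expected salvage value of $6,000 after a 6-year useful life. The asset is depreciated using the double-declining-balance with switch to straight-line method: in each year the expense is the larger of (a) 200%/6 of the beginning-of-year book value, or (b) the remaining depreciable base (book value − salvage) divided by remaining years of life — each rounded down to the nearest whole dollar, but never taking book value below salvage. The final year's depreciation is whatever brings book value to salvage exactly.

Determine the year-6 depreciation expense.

Depreciable base = $122,639 − $6,000 = $116,639.
Year 1: DB = ⌊$122,639 × 200%/6⌋ = $40,879; SL = ⌊$116,639/6⌋ = $19,439 → take DB $40,879. Book value $81,760.
Year 2: DB = ⌊$81,760 × 200%/6⌋ = $27,253; SL = ⌊$75,760/5⌋ = $15,152 → take DB $27,253. Book value $54,507.
Year 3: DB = ⌊$54,507 × 200%/6⌋ = $18,169; SL = ⌊$48,507/4⌋ = $12,126 → take DB $18,169. Book value $36,338.
Year 4: DB = ⌊$36,338 × 200%/6⌋ = $12,112; SL = ⌊$30,338/3⌋ = $10,112 → take DB $12,112. Book value $24,226.
Year 5: DB = ⌊$24,226 × 200%/6⌋ = $8,075; SL = ⌊$18,226/2⌋ = $9,113 → take SL $9,113. Book value $15,113.
Year 6 (final): $15,113 − $6,000 = $9,113. Book value $6,000.

$9,113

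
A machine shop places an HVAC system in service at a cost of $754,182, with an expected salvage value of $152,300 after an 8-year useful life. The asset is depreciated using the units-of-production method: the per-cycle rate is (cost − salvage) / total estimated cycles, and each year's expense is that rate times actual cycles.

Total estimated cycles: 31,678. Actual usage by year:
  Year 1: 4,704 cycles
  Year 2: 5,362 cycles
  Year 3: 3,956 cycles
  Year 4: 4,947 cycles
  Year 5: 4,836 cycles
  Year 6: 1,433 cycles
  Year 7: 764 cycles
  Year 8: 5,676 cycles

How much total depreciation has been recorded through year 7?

Depreciable base = $754,182 − $152,300 = $601,882.
Rate = $601,882 / 31,678 cycles = $19 per cycle.
Year 1: 4,704 × $19 = $89,376. Book value $664,806.
Year 2: 5,362 × $19 = $101,878. Book value $562,928.
Year 3: 3,956 × $19 = $75,164. Book value $487,764.
Year 4: 4,947 × $19 = $93,993. Book value $393,771.
Year 5: 4,836 × $19 = $91,884. Book value $301,887.
Year 6: 1,433 × $19 = $27,227. Book value $274,660.
Year 7: 764 × $19 = $14,516. Book value $260,144.
Accumulated through year 7 = $754,182 − $260,144 = $494,038.

$494,038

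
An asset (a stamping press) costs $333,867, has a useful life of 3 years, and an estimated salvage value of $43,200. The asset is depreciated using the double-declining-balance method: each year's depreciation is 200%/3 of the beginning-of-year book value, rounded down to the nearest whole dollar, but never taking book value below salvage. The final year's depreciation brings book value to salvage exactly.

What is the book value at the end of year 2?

$43,200

Depreciable base = $333,867 − $43,200 = $290,667.
Year 1: ⌊$333,867 × 200%/3⌋ = $222,578. Book value $111,289.
Year 2: ⌊$111,289 × 200%/3⌋ = $74,192, capped at $68,089. Book value $43,200.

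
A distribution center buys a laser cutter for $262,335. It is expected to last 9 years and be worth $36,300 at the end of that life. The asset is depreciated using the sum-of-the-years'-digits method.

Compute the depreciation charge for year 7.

$15,069

Depreciable base = $262,335 − $36,300 = $226,035.
Sum of the years' digits = 9+8+7+6+5+4+3+2+1 = 45.
Year 1: $226,035 × 9/45 = $45,207. Book value $217,128.
Year 2: $226,035 × 8/45 = $40,184. Book value $176,944.
Year 3: $226,035 × 7/45 = $35,161. Book value $141,783.
Year 4: $226,035 × 6/45 = $30,138. Book value $111,645.
Year 5: $226,035 × 5/45 = $25,115. Book value $86,530.
Year 6: $226,035 × 4/45 = $20,092. Book value $66,438.
Year 7: $226,035 × 3/45 = $15,069. Book value $51,369.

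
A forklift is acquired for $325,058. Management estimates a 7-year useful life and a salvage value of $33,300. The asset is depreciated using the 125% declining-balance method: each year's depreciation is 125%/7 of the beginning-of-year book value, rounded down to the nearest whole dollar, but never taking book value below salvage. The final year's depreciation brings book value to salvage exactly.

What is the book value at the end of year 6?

$99,859

Depreciable base = $325,058 − $33,300 = $291,758.
Year 1: ⌊$325,058 × 125%/7⌋ = $58,046. Book value $267,012.
Year 2: ⌊$267,012 × 125%/7⌋ = $47,680. Book value $219,332.
Year 3: ⌊$219,332 × 125%/7⌋ = $39,166. Book value $180,166.
Year 4: ⌊$180,166 × 125%/7⌋ = $32,172. Book value $147,994.
Year 5: ⌊$147,994 × 125%/7⌋ = $26,427. Book value $121,567.
Year 6: ⌊$121,567 × 125%/7⌋ = $21,708. Book value $99,859.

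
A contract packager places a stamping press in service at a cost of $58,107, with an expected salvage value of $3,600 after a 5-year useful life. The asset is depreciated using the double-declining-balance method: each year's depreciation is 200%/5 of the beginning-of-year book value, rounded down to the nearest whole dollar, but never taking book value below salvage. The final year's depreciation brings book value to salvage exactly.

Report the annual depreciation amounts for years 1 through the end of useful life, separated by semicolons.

$23,242; $13,946; $8,367; $5,020; $3,932

Depreciable base = $58,107 − $3,600 = $54,507.
Year 1: ⌊$58,107 × 200%/5⌋ = $23,242. Book value $34,865.
Year 2: ⌊$34,865 × 200%/5⌋ = $13,946. Book value $20,919.
Year 3: ⌊$20,919 × 200%/5⌋ = $8,367. Book value $12,552.
Year 4: ⌊$12,552 × 200%/5⌋ = $5,020. Book value $7,532.
Year 5 (final): $7,532 − $3,600 = $3,932. Book value $3,600.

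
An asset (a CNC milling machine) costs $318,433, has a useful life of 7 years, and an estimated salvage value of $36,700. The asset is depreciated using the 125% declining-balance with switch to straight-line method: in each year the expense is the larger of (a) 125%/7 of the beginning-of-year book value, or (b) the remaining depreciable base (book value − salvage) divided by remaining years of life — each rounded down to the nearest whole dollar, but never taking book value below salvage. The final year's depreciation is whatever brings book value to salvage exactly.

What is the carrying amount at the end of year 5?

Depreciable base = $318,433 − $36,700 = $281,733.
Year 1: DB = ⌊$318,433 × 125%/7⌋ = $56,863; SL = ⌊$281,733/7⌋ = $40,247 → take DB $56,863. Book value $261,570.
Year 2: DB = ⌊$261,570 × 125%/7⌋ = $46,708; SL = ⌊$224,870/6⌋ = $37,478 → take DB $46,708. Book value $214,862.
Year 3: DB = ⌊$214,862 × 125%/7⌋ = $38,368; SL = ⌊$178,162/5⌋ = $35,632 → take DB $38,368. Book value $176,494.
Year 4: DB = ⌊$176,494 × 125%/7⌋ = $31,516; SL = ⌊$139,794/4⌋ = $34,948 → take SL $34,948. Book value $141,546.
Year 5: DB = ⌊$141,546 × 125%/7⌋ = $25,276; SL = ⌊$104,846/3⌋ = $34,948 → take SL $34,948. Book value $106,598.

$106,598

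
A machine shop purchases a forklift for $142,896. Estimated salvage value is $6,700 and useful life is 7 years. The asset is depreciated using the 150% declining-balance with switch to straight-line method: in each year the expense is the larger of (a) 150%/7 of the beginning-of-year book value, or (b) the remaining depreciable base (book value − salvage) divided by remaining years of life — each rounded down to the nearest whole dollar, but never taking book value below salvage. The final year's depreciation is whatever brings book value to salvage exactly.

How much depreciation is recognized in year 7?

Depreciable base = $142,896 − $6,700 = $136,196.
Year 1: DB = ⌊$142,896 × 150%/7⌋ = $30,620; SL = ⌊$136,196/7⌋ = $19,456 → take DB $30,620. Book value $112,276.
Year 2: DB = ⌊$112,276 × 150%/7⌋ = $24,059; SL = ⌊$105,576/6⌋ = $17,596 → take DB $24,059. Book value $88,217.
Year 3: DB = ⌊$88,217 × 150%/7⌋ = $18,903; SL = ⌊$81,517/5⌋ = $16,303 → take DB $18,903. Book value $69,314.
Year 4: DB = ⌊$69,314 × 150%/7⌋ = $14,853; SL = ⌊$62,614/4⌋ = $15,653 → take SL $15,653. Book value $53,661.
Year 5: DB = ⌊$53,661 × 150%/7⌋ = $11,498; SL = ⌊$46,961/3⌋ = $15,653 → take SL $15,653. Book value $38,008.
Year 6: DB = ⌊$38,008 × 150%/7⌋ = $8,144; SL = ⌊$31,308/2⌋ = $15,654 → take SL $15,654. Book value $22,354.
Year 7 (final): $22,354 − $6,700 = $15,654. Book value $6,700.

$15,654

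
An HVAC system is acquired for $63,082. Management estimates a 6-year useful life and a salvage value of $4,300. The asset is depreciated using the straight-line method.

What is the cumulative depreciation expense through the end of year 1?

$9,797

Depreciable base = $63,082 − $4,300 = $58,782.
Annual expense = $58,782 / 6 = $9,797.
End of year 1: book value $53,285.
Accumulated through year 1 = $63,082 − $53,285 = $9,797.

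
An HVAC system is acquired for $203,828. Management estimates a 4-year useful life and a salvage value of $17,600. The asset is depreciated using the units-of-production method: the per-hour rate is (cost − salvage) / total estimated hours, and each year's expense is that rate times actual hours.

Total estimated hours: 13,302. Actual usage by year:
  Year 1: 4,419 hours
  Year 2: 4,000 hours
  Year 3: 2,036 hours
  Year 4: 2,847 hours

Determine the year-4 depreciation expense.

Depreciable base = $203,828 − $17,600 = $186,228.
Rate = $186,228 / 13,302 hours = $14 per hour.
Year 1: 4,419 × $14 = $61,866. Book value $141,962.
Year 2: 4,000 × $14 = $56,000. Book value $85,962.
Year 3: 2,036 × $14 = $28,504. Book value $57,458.
Year 4: 2,847 × $14 = $39,858. Book value $17,600.

$39,858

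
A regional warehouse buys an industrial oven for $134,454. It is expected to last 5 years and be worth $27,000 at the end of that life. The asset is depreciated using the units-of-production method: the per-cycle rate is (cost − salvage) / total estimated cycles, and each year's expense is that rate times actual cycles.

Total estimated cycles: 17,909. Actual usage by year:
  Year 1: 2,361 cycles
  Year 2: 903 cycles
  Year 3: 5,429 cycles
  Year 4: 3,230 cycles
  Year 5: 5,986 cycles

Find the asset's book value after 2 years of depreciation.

$114,870

Depreciable base = $134,454 − $27,000 = $107,454.
Rate = $107,454 / 17,909 cycles = $6 per cycle.
Year 1: 2,361 × $6 = $14,166. Book value $120,288.
Year 2: 903 × $6 = $5,418. Book value $114,870.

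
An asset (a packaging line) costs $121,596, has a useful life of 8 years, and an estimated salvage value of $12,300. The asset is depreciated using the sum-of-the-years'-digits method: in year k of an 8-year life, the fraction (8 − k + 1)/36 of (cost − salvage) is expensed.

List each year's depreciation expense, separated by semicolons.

$24,288; $21,252; $18,216; $15,180; $12,144; $9,108; $6,072; $3,036

Depreciable base = $121,596 − $12,300 = $109,296.
Sum of the years' digits = 8+7+6+5+4+3+2+1 = 36.
Year 1: $109,296 × 8/36 = $24,288. Book value $97,308.
Year 2: $109,296 × 7/36 = $21,252. Book value $76,056.
Year 3: $109,296 × 6/36 = $18,216. Book value $57,840.
Year 4: $109,296 × 5/36 = $15,180. Book value $42,660.
Year 5: $109,296 × 4/36 = $12,144. Book value $30,516.
Year 6: $109,296 × 3/36 = $9,108. Book value $21,408.
Year 7: $109,296 × 2/36 = $6,072. Book value $15,336.
Year 8: $109,296 × 1/36 = $3,036. Book value $12,300.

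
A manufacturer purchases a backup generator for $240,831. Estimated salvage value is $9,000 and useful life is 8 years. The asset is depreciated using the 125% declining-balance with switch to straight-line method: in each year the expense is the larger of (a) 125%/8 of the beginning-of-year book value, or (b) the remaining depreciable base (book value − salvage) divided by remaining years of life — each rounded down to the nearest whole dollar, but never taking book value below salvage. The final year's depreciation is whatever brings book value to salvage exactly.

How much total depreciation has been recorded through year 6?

$177,679

Depreciable base = $240,831 − $9,000 = $231,831.
Year 1: DB = ⌊$240,831 × 125%/8⌋ = $37,629; SL = ⌊$231,831/8⌋ = $28,978 → take DB $37,629. Book value $203,202.
Year 2: DB = ⌊$203,202 × 125%/8⌋ = $31,750; SL = ⌊$194,202/7⌋ = $27,743 → take DB $31,750. Book value $171,452.
Year 3: DB = ⌊$171,452 × 125%/8⌋ = $26,789; SL = ⌊$162,452/6⌋ = $27,075 → take SL $27,075. Book value $144,377.
Year 4: DB = ⌊$144,377 × 125%/8⌋ = $22,558; SL = ⌊$135,377/5⌋ = $27,075 → take SL $27,075. Book value $117,302.
Year 5: DB = ⌊$117,302 × 125%/8⌋ = $18,328; SL = ⌊$108,302/4⌋ = $27,075 → take SL $27,075. Book value $90,227.
Year 6: DB = ⌊$90,227 × 125%/8⌋ = $14,097; SL = ⌊$81,227/3⌋ = $27,075 → take SL $27,075. Book value $63,152.
Accumulated through year 6 = $240,831 − $63,152 = $177,679.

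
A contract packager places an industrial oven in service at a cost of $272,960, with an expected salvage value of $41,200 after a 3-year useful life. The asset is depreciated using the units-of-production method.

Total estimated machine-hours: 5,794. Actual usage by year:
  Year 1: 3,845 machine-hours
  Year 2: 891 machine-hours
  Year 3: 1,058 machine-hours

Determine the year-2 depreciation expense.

$35,640

Depreciable base = $272,960 − $41,200 = $231,760.
Rate = $231,760 / 5,794 machine-hours = $40 per machine-hour.
Year 1: 3,845 × $40 = $153,800. Book value $119,160.
Year 2: 891 × $40 = $35,640. Book value $83,520.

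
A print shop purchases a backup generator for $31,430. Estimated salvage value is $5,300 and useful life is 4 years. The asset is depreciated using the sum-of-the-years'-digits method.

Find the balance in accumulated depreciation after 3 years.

$23,517

Depreciable base = $31,430 − $5,300 = $26,130.
Sum of the years' digits = 4+3+2+1 = 10.
Year 1: $26,130 × 4/10 = $10,452. Book value $20,978.
Year 2: $26,130 × 3/10 = $7,839. Book value $13,139.
Year 3: $26,130 × 2/10 = $5,226. Book value $7,913.
Accumulated through year 3 = $31,430 − $7,913 = $23,517.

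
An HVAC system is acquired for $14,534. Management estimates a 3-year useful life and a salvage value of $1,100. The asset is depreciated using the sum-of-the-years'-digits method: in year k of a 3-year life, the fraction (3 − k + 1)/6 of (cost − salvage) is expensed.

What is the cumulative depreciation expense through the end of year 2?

Depreciable base = $14,534 − $1,100 = $13,434.
Sum of the years' digits = 3+2+1 = 6.
Year 1: $13,434 × 3/6 = $6,717. Book value $7,817.
Year 2: $13,434 × 2/6 = $4,478. Book value $3,339.
Accumulated through year 2 = $14,534 − $3,339 = $11,195.

$11,195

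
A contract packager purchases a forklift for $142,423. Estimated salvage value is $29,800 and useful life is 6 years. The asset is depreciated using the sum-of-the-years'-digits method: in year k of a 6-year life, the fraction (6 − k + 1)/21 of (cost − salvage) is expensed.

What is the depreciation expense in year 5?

$10,726

Depreciable base = $142,423 − $29,800 = $112,623.
Sum of the years' digits = 6+5+4+3+2+1 = 21.
Year 1: $112,623 × 6/21 = $32,178. Book value $110,245.
Year 2: $112,623 × 5/21 = $26,815. Book value $83,430.
Year 3: $112,623 × 4/21 = $21,452. Book value $61,978.
Year 4: $112,623 × 3/21 = $16,089. Book value $45,889.
Year 5: $112,623 × 2/21 = $10,726. Book value $35,163.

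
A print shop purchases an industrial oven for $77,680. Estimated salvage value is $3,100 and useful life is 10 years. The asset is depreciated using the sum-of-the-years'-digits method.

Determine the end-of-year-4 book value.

Depreciable base = $77,680 − $3,100 = $74,580.
Sum of the years' digits = 10+9+8+7+6+5+4+3+2+1 = 55.
Year 1: $74,580 × 10/55 = $13,560. Book value $64,120.
Year 2: $74,580 × 9/55 = $12,204. Book value $51,916.
Year 3: $74,580 × 8/55 = $10,848. Book value $41,068.
Year 4: $74,580 × 7/55 = $9,492. Book value $31,576.

$31,576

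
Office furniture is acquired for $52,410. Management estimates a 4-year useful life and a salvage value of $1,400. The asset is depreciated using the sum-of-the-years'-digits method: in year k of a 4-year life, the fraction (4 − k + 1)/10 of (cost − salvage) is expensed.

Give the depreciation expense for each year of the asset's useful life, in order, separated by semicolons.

Depreciable base = $52,410 − $1,400 = $51,010.
Sum of the years' digits = 4+3+2+1 = 10.
Year 1: $51,010 × 4/10 = $20,404. Book value $32,006.
Year 2: $51,010 × 3/10 = $15,303. Book value $16,703.
Year 3: $51,010 × 2/10 = $10,202. Book value $6,501.
Year 4: $51,010 × 1/10 = $5,101. Book value $1,400.

$20,404; $15,303; $10,202; $5,101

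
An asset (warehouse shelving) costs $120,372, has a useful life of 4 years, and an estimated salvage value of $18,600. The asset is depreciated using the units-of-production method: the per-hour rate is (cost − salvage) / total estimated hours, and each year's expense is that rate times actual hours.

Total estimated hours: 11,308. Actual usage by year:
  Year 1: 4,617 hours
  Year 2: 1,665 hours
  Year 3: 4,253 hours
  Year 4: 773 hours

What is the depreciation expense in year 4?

Depreciable base = $120,372 − $18,600 = $101,772.
Rate = $101,772 / 11,308 hours = $9 per hour.
Year 1: 4,617 × $9 = $41,553. Book value $78,819.
Year 2: 1,665 × $9 = $14,985. Book value $63,834.
Year 3: 4,253 × $9 = $38,277. Book value $25,557.
Year 4: 773 × $9 = $6,957. Book value $18,600.

$6,957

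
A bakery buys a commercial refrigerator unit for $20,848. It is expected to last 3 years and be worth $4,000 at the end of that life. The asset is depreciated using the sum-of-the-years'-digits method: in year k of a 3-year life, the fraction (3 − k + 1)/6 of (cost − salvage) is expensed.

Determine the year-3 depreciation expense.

Depreciable base = $20,848 − $4,000 = $16,848.
Sum of the years' digits = 3+2+1 = 6.
Year 1: $16,848 × 3/6 = $8,424. Book value $12,424.
Year 2: $16,848 × 2/6 = $5,616. Book value $6,808.
Year 3: $16,848 × 1/6 = $2,808. Book value $4,000.

$2,808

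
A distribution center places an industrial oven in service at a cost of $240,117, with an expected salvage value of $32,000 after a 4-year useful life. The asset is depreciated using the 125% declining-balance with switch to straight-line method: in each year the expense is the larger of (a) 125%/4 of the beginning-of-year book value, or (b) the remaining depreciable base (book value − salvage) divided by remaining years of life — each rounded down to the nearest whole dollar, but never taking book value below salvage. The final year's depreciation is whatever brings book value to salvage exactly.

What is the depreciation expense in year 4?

Depreciable base = $240,117 − $32,000 = $208,117.
Year 1: DB = ⌊$240,117 × 125%/4⌋ = $75,036; SL = ⌊$208,117/4⌋ = $52,029 → take DB $75,036. Book value $165,081.
Year 2: DB = ⌊$165,081 × 125%/4⌋ = $51,587; SL = ⌊$133,081/3⌋ = $44,360 → take DB $51,587. Book value $113,494.
Year 3: DB = ⌊$113,494 × 125%/4⌋ = $35,466; SL = ⌊$81,494/2⌋ = $40,747 → take SL $40,747. Book value $72,747.
Year 4 (final): $72,747 − $32,000 = $40,747. Book value $32,000.

$40,747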